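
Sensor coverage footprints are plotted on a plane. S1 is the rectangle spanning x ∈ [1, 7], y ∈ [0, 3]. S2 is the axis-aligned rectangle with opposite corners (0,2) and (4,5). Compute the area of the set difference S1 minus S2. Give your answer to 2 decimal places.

|S1∩S2|: x∈[1,4], y∈[2,3] → 3·1 = 3.
|S1| = 18.
|S1 ∖ S2| = |S1| − |S1∩S2| = 18 − 3 = 15.00.

15.00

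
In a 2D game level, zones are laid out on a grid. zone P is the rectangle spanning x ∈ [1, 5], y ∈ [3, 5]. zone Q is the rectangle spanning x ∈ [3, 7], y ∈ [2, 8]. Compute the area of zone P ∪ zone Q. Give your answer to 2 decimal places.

28.00

By inclusion–exclusion:
Individual areas: |zone P| = 8, |zone Q| = 24.
|zone P∩zone Q|: x∈[3,5], y∈[3,5] → 2·2 = 4.
|zone P ∪ zone Q| = 32 − 4 = 28.00.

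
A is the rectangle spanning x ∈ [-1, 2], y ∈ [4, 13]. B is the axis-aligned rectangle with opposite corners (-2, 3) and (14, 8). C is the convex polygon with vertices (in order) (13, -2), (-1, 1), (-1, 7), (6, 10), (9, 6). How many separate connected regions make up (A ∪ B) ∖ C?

2

(A ∪ B) ∖ C splits into 2 disjoint pieces (area 21.0714, area 24.25).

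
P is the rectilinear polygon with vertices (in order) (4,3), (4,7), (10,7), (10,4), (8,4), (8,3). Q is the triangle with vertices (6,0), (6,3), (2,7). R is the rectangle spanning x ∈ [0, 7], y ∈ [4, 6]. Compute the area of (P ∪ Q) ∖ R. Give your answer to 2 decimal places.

|P ∪ Q| = 26.0714.
|(P ∪ Q) ∩ R| = 7.2143.
|(P ∪ Q) ∖ R| = 26.0714 − 7.2143 = 18.86.

18.86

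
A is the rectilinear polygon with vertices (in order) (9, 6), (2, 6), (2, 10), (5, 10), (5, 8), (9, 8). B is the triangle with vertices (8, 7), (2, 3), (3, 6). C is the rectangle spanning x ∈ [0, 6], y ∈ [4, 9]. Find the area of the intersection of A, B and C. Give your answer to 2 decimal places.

The intersection is the polygon with vertices (6,6.6), (6,6), (3,6).
By the shoelace formula its area is 0.90.

0.90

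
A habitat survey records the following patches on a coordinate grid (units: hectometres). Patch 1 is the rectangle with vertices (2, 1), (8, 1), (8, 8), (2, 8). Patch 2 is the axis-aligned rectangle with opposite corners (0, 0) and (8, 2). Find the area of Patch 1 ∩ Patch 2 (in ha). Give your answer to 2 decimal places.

6.00

|Patch 1∩Patch 2|: x∈[2,8], y∈[1,2] → 6·1 = 6.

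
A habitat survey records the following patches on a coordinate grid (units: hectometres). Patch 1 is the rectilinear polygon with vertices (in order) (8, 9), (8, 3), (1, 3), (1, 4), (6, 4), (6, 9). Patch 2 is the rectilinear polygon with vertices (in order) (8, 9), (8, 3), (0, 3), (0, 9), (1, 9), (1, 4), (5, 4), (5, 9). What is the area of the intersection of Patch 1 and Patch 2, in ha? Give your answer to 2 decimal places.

17.00

The intersection is the polygon with vertices (8,3), (1,3), (1,4), (5,4), (6,4), (6,9), (8,9).
By the shoelace formula its area is 17.00.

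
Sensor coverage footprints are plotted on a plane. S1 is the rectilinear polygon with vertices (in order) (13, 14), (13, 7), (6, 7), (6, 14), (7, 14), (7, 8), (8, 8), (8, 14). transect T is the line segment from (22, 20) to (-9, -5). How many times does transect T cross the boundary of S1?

The segment meets the boundary at (6,7.097), (7.12,8), (8,8.71), (13,12.742).

4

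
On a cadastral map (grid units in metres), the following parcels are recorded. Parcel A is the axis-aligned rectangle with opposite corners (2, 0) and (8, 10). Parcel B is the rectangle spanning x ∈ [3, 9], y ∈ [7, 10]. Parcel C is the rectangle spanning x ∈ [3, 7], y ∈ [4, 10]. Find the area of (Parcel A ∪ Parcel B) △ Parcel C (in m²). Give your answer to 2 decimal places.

|Parcel A ∪ Parcel B| = 63.
|(Parcel A ∪ Parcel B) ∩ Parcel C| = 24.
|(Parcel A ∪ Parcel B) △ Parcel C| = 63 + 24 − 48 = 39.00.

39.00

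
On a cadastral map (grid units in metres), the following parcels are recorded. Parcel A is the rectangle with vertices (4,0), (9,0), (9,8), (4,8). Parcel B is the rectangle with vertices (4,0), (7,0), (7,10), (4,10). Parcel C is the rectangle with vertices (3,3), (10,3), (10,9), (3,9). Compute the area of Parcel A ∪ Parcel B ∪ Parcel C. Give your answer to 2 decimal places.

By inclusion–exclusion:
Individual areas: |Parcel A| = 40, |Parcel B| = 30, |Parcel C| = 42.
|Parcel A∩Parcel B|: x∈[4,7], y∈[0,8] → 3·8 = 24.
|Parcel A∩Parcel C|: x∈[4,9], y∈[3,8] → 5·5 = 25.
|Parcel B∩Parcel C|: x∈[4,7], y∈[3,9] → 3·6 = 18.
|Parcel A∩Parcel B∩Parcel C| = 15.
|Parcel A ∪ Parcel B ∪ Parcel C| = 112 − 67 + 15 = 60.00.

60.00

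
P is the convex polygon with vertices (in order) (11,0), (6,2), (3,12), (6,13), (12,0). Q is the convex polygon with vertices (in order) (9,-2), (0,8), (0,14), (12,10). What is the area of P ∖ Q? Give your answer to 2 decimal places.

5.01

|P| = 50.5, |P∩Q| = 45.4945.
|P ∖ Q| = |P| − |P∩Q| = 50.5 − 45.4945 = 5.01.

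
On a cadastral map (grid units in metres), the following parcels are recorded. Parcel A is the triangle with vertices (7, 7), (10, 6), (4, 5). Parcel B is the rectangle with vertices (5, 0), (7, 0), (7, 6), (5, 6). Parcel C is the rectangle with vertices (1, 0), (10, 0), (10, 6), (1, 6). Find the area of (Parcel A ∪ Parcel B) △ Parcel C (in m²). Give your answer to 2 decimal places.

43.25

|Parcel A ∪ Parcel B| = 15.25.
|(Parcel A ∪ Parcel B) ∩ Parcel C| = 13.
|(Parcel A ∪ Parcel B) △ Parcel C| = 15.25 + 54 − 26 = 43.25.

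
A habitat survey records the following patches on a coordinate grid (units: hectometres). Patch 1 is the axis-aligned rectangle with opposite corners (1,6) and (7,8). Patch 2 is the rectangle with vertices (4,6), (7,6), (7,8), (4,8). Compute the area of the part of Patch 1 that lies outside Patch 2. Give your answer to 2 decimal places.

6.00

|Patch 1∩Patch 2|: x∈[4,7], y∈[6,8] → 3·2 = 6.
|Patch 1| = 12.
|Patch 1 ∖ Patch 2| = |Patch 1| − |Patch 1∩Patch 2| = 12 − 6 = 6.00.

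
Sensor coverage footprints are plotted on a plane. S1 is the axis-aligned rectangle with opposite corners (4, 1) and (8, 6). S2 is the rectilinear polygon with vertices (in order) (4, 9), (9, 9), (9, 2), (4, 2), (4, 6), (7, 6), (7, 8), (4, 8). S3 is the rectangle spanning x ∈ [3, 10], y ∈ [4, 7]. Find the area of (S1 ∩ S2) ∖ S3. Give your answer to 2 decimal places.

|S1 ∩ S2| = 16.
|(S1 ∩ S2) ∩ S3| = 8.
|(S1 ∩ S2) ∖ S3| = 16 − 8 = 8.00.

8.00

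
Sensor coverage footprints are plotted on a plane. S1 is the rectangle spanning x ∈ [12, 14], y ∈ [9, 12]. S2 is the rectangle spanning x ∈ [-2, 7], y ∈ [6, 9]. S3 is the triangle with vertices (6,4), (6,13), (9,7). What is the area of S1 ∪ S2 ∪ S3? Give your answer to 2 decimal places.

By inclusion–exclusion:
Individual areas: |S1| = 6, |S2| = 27, |S3| = 13.5.
|S1∩S2| = 0 (no overlap).
|S1∩S3| = 0.
|S2∩S3| = 3.
|S1∩S2∩S3| = 0.
|S1 ∪ S2 ∪ S3| = 46.5 − 3 + 0 = 43.50.

43.50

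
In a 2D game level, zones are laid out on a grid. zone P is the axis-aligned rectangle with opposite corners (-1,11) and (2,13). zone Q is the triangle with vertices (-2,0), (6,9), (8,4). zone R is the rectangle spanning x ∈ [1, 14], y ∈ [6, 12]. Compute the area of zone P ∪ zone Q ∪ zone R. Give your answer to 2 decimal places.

106.20

By inclusion–exclusion:
Individual areas: |zone P| = 6, |zone Q| = 29, |zone R| = 78.
|zone P∩zone Q| = 0.
|zone P∩zone R|: x∈[1,2], y∈[11,12] → 1·1 = 1.
|zone Q∩zone R| = 5.8.
|zone P∩zone Q∩zone R| = 0.
|zone P ∪ zone Q ∪ zone R| = 113 − 6.8 + 0 = 106.20.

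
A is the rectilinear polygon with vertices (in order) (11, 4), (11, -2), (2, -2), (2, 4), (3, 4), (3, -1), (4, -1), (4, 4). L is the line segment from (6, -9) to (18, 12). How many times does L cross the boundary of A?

The segment meets the boundary at (11,-0.25), (10,-2).

2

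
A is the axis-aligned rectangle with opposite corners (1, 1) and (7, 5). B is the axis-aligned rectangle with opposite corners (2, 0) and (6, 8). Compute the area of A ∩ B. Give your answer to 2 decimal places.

|A∩B|: x∈[2,6], y∈[1,5] → 4·4 = 16.

16.00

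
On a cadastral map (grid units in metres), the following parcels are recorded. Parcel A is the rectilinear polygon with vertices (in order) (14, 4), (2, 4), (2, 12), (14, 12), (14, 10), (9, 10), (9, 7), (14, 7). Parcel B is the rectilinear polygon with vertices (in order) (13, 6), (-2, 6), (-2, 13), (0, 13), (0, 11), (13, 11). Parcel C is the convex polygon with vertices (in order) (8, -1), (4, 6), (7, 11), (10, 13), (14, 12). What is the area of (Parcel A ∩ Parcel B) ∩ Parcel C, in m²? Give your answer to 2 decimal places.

The region (Parcel A ∩ Parcel B) ∩ Parcel C is the polygon with vertices (13,11), (13,10), (9,10), (9,7), (11.692,7), (11.231,6), (4,6), (7,11).
By the shoelace formula its area is 23.96.

23.96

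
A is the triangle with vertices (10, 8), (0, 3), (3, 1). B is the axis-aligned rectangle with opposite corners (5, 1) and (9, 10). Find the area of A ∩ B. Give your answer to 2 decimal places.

6.00

The intersection is the polygon with vertices (9,7.5), (9,7), (5,3), (5,5.5).
By the shoelace formula its area is 6.00.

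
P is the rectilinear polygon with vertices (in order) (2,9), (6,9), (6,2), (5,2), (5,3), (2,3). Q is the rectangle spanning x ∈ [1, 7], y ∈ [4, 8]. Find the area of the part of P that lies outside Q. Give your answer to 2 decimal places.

9.00

|P| = 25, |P∩Q| = 16.
|P ∖ Q| = |P| − |P∩Q| = 25 − 16 = 9.00.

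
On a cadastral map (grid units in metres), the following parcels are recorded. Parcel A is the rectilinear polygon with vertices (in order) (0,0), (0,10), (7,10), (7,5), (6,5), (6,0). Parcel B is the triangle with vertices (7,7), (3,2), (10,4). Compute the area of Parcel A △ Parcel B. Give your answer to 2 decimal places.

|Parcel A| = 65, |Parcel B| = 13.5, |Parcel A∩Parcel B| = 5.7143.
|Parcel A △ Parcel B| = |Parcel A| + |Parcel B| − 2·|Parcel A∩Parcel B| = 65 + 13.5 − 11.4286 = 67.07.

67.07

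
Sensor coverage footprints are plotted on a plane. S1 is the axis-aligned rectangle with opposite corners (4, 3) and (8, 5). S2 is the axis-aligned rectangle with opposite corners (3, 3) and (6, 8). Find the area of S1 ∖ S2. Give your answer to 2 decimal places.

|S1∩S2|: x∈[4,6], y∈[3,5] → 2·2 = 4.
|S1| = 8.
|S1 ∖ S2| = |S1| − |S1∩S2| = 8 − 4 = 4.00.

4.00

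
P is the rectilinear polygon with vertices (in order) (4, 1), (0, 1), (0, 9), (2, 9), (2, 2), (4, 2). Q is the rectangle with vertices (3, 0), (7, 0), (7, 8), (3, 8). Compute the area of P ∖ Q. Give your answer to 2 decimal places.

17.00

|P| = 18, |P∩Q| = 1.
|P ∖ Q| = |P| − |P∩Q| = 18 − 1 = 17.00.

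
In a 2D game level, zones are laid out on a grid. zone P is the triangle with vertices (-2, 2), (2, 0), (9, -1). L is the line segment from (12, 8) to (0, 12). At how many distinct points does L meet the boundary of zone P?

The segment lies entirely outside zone P and never meets its boundary.

0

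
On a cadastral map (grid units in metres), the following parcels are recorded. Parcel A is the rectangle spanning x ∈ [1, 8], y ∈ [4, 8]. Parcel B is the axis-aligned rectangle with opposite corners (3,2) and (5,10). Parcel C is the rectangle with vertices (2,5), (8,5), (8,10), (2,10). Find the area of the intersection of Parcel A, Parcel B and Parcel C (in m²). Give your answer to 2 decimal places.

6.00

The intersection is the polygon with vertices (5,5), (3,5), (3,8), (5,8).
By the shoelace formula its area is 6.00.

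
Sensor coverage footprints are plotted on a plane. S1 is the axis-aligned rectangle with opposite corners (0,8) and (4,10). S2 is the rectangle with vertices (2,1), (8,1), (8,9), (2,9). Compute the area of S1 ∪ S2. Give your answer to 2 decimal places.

54.00

By inclusion–exclusion:
Individual areas: |S1| = 8, |S2| = 48.
|S1∩S2|: x∈[2,4], y∈[8,9] → 2·1 = 2.
|S1 ∪ S2| = 56 − 2 = 54.00.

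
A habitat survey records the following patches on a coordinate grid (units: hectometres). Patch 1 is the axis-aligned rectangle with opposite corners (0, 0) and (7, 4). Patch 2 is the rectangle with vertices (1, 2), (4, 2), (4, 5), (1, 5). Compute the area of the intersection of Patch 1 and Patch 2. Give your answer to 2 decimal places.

6.00

|Patch 1∩Patch 2|: x∈[1,4], y∈[2,4] → 3·2 = 6.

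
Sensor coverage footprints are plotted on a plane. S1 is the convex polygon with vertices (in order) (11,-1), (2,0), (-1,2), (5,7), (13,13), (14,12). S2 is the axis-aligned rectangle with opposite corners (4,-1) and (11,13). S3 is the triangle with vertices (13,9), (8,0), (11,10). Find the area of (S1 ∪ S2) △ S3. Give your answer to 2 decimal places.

|S1 ∪ S2| = 136.1389.
|(S1 ∪ S2) ∩ S3| = 11.5.
|(S1 ∪ S2) △ S3| = 136.1389 + 11.5 − 23 = 124.64.

124.64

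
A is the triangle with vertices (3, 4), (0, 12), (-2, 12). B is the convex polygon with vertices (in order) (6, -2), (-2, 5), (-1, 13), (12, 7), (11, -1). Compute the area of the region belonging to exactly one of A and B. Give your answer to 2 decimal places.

124.52

|A| = 8, |B| = 131.5, |A∩B| = 7.4896.
|A △ B| = |A| + |B| − 2·|A∩B| = 8 + 131.5 − 14.9792 = 124.52.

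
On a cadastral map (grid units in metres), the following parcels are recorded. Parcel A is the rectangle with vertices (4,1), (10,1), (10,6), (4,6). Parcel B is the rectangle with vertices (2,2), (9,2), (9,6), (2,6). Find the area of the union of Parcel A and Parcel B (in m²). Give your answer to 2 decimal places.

38.00

By inclusion–exclusion:
Individual areas: |Parcel A| = 30, |Parcel B| = 28.
|Parcel A∩Parcel B|: x∈[4,9], y∈[2,6] → 5·4 = 20.
|Parcel A ∪ Parcel B| = 58 − 20 = 38.00.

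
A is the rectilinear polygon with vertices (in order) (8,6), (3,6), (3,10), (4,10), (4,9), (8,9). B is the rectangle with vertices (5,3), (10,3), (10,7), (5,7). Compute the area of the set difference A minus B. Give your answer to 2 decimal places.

|A| = 16, |A∩B| = 3.
|A ∖ B| = |A| − |A∩B| = 16 − 3 = 13.00.

13.00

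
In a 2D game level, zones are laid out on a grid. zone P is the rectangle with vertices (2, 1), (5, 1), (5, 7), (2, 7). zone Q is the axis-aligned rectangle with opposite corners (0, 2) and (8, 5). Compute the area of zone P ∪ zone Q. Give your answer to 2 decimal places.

By inclusion–exclusion:
Individual areas: |zone P| = 18, |zone Q| = 24.
|zone P∩zone Q|: x∈[2,5], y∈[2,5] → 3·3 = 9.
|zone P ∪ zone Q| = 42 − 9 = 33.00.

33.00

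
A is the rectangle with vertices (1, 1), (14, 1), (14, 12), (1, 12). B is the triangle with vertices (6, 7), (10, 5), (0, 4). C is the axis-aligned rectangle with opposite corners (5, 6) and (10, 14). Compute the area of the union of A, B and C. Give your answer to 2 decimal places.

153.20

By inclusion–exclusion:
Individual areas: |A| = 143, |B| = 12, |C| = 40.
|A∩B| = 11.8.
|A∩C|: x∈[5,10], y∈[6,12] → 5·6 = 30.
|B∩C| = 1.75.
|A∩B∩C| = 1.75.
|A ∪ B ∪ C| = 195 − 43.55 + 1.75 = 153.20.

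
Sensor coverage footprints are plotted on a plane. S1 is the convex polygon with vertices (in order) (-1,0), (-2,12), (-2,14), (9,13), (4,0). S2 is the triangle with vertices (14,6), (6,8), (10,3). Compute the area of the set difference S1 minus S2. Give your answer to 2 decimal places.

|S1| = 110, |S1∩S2| = 0.3573.
|S1 ∖ S2| = |S1| − |S1∩S2| = 110 − 0.3573 = 109.64.

109.64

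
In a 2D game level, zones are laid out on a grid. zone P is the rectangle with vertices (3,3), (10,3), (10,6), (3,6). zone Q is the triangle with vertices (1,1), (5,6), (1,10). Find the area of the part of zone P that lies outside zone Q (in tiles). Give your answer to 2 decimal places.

|zone P| = 21, |zone P∩zone Q| = 2.5.
|zone P ∖ zone Q| = |zone P| − |zone P∩zone Q| = 21 − 2.5 = 18.50.

18.50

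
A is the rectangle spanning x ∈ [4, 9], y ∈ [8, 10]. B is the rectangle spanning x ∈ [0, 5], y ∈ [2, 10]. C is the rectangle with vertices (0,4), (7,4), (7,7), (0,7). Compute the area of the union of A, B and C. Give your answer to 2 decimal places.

By inclusion–exclusion:
Individual areas: |A| = 10, |B| = 40, |C| = 21.
|A∩B|: x∈[4,5], y∈[8,10] → 1·2 = 2.
|A∩C| = 0 (no overlap).
|B∩C|: x∈[0,5], y∈[4,7] → 5·3 = 15.
|A∩B∩C| = 0.
|A ∪ B ∪ C| = 71 − 17 + 0 = 54.00.

54.00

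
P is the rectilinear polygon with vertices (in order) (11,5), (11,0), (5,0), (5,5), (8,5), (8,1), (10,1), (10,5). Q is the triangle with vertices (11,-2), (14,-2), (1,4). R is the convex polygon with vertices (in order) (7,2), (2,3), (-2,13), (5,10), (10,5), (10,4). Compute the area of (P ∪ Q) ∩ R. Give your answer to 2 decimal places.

8.65

|P ∪ Q| = 28.1077.
|(P ∪ Q) ∩ R| = 8.65.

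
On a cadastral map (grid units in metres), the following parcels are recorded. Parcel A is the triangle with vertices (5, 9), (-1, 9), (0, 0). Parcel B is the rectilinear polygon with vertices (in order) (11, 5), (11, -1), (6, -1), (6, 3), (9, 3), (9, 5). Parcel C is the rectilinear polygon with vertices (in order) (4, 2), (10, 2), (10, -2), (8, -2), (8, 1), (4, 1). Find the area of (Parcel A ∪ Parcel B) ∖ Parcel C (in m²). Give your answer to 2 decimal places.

|Parcel A ∪ Parcel B| = 51.
|(Parcel A ∪ Parcel B) ∩ Parcel C| = 8.
|(Parcel A ∪ Parcel B) ∖ Parcel C| = 51 − 8 = 43.00.

43.00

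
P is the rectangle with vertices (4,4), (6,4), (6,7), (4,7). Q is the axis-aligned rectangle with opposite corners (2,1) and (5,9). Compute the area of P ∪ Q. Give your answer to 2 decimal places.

By inclusion–exclusion:
Individual areas: |P| = 6, |Q| = 24.
|P∩Q|: x∈[4,5], y∈[4,7] → 1·3 = 3.
|P ∪ Q| = 30 − 3 = 27.00.

27.00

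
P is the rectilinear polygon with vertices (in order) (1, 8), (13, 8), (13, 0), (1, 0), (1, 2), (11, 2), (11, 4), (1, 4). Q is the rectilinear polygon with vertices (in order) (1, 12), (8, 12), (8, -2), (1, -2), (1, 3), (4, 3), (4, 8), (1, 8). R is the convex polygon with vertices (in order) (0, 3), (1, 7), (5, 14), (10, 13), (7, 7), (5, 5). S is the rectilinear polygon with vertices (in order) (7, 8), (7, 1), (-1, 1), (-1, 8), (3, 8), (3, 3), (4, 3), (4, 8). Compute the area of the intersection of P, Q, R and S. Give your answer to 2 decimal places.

7.20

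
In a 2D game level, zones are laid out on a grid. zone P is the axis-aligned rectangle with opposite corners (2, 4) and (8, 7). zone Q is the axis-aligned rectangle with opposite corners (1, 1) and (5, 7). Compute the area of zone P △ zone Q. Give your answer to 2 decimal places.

24.00

|zone P∩zone Q|: x∈[2,5], y∈[4,7] → 3·3 = 9.
|zone P △ zone Q| = |zone P| + |zone Q| − 2·|zone P∩zone Q| = 18 + 24 − 18 = 24.00.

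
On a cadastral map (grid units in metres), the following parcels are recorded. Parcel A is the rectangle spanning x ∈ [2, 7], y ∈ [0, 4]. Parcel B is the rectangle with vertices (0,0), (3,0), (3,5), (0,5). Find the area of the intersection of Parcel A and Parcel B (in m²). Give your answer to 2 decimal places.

|Parcel A∩Parcel B|: x∈[2,3], y∈[0,4] → 1·4 = 4.

4.00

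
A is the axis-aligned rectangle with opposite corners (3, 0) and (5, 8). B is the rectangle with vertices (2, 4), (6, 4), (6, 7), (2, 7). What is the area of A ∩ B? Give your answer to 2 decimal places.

6.00

|A∩B|: x∈[3,5], y∈[4,7] → 2·3 = 6.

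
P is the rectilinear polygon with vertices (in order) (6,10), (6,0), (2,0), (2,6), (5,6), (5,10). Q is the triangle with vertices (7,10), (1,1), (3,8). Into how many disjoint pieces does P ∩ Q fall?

P ∩ Q splits into 2 disjoint pieces (area 1.5, area 3.7619).

2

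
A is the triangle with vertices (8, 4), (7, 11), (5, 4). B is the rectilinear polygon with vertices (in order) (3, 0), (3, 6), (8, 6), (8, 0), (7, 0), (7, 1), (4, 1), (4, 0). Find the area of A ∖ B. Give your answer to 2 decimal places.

|A| = 10.5, |A∩B| = 5.1429.
|A ∖ B| = |A| − |A∩B| = 10.5 − 5.1429 = 5.36.

5.36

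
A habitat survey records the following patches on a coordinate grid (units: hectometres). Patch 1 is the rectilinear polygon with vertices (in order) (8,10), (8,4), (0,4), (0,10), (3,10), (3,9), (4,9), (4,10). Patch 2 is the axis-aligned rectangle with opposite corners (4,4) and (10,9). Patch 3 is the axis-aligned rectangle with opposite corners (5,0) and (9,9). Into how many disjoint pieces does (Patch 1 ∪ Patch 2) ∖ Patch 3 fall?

2

(Patch 1 ∪ Patch 2) ∖ Patch 3 splits into 2 disjoint pieces (area 5, area 32).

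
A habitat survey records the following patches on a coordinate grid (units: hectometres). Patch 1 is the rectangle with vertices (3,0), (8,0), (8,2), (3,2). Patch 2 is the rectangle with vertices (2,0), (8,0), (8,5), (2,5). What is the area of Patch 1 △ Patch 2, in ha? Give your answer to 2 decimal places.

|Patch 1∩Patch 2|: x∈[3,8], y∈[0,2] → 5·2 = 10.
|Patch 1 △ Patch 2| = |Patch 1| + |Patch 2| − 2·|Patch 1∩Patch 2| = 10 + 30 − 20 = 20.00.

20.00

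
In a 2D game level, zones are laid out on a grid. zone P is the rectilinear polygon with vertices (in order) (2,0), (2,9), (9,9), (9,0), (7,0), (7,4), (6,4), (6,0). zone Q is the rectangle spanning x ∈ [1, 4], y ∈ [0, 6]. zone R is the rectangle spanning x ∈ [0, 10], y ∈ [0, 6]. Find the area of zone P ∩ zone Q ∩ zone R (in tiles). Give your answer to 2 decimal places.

12.00

The intersection is the polygon with vertices (4,6), (4,0), (2,0), (2,6).
By the shoelace formula its area is 12.00.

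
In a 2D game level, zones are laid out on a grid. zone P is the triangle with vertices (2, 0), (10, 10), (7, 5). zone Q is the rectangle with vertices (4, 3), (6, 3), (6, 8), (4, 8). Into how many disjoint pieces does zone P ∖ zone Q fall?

2

zone P ∖ zone Q splits into 2 disjoint pieces (area 0.9, area 3).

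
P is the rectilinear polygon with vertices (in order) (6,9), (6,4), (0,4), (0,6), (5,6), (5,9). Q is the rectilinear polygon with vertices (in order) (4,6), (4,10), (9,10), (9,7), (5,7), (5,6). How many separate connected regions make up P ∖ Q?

P ∖ Q is a single connected region.

1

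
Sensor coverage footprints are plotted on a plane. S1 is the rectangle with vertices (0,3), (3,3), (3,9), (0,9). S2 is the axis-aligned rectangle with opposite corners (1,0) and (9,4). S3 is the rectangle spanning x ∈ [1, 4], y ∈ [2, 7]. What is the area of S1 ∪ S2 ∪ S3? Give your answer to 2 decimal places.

51.00

By inclusion–exclusion:
Individual areas: |S1| = 18, |S2| = 32, |S3| = 15.
|S1∩S2|: x∈[1,3], y∈[3,4] → 2·1 = 2.
|S1∩S3|: x∈[1,3], y∈[3,7] → 2·4 = 8.
|S2∩S3|: x∈[1,4], y∈[2,4] → 3·2 = 6.
|S1∩S2∩S3| = 2.
|S1 ∪ S2 ∪ S3| = 65 − 16 + 2 = 51.00.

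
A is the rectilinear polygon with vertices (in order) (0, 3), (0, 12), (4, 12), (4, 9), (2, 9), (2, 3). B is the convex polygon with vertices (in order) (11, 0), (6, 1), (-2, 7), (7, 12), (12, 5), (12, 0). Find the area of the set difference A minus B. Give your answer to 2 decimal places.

|A| = 24, |A∩B| = 9.3889.
|A ∖ B| = |A| − |A∩B| = 24 − 9.3889 = 14.61.

14.61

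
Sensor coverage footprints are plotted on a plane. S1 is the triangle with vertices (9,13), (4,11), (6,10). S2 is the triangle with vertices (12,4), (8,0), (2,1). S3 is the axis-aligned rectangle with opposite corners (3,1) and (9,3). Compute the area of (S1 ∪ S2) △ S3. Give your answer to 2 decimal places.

16.13

|S1 ∪ S2| = 18.5.
|(S1 ∪ S2) ∩ S3| = 7.1833.
|(S1 ∪ S2) △ S3| = 18.5 + 12 − 14.3667 = 16.13.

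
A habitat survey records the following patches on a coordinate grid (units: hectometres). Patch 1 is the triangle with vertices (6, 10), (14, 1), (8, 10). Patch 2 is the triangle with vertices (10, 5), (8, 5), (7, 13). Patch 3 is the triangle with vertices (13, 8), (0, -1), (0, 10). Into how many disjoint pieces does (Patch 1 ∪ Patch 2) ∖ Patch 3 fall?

(Patch 1 ∪ Patch 2) ∖ Patch 3 splits into 3 disjoint pieces (area 3.4296, area 2.7847, area 0.4885).

3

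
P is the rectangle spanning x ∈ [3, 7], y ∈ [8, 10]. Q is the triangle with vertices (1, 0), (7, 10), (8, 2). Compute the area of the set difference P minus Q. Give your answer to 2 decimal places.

6.80

|P| = 8, |P∩Q| = 1.2.
|P ∖ Q| = |P| − |P∩Q| = 8 − 1.2 = 6.80.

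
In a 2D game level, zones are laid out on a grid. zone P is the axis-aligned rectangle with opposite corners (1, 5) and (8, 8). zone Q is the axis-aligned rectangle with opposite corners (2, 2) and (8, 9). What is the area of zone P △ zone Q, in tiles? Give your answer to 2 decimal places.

|zone P∩zone Q|: x∈[2,8], y∈[5,8] → 6·3 = 18.
|zone P △ zone Q| = |zone P| + |zone Q| − 2·|zone P∩zone Q| = 21 + 42 − 36 = 27.00.

27.00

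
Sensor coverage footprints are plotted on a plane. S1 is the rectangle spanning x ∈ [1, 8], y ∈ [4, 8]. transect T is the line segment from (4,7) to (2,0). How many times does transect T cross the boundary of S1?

The segment meets the boundary at (3.143,4).

1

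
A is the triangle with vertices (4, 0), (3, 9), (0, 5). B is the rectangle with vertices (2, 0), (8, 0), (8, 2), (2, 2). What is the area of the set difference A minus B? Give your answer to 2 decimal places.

14.12

|A| = 15.5, |A∩B| = 1.3778.
|A ∖ B| = |A| − |A∩B| = 15.5 − 1.3778 = 14.12.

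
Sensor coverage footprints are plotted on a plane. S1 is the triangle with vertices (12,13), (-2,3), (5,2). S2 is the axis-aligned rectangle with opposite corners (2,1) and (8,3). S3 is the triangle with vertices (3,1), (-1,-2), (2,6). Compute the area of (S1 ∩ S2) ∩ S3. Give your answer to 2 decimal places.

0.41

The region (S1 ∩ S2) ∩ S3 is the polygon with vertices (2,2.429), (2,3), (2.6,3), (2.735,2.324).
By the shoelace formula its area is 0.41.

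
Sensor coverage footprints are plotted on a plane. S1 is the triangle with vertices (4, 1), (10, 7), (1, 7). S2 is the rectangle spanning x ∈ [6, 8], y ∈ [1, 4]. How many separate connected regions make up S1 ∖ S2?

S1 ∖ S2 is a single connected region.

1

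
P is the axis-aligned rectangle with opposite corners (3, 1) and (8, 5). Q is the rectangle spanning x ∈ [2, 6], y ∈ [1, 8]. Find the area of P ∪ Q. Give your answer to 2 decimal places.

By inclusion–exclusion:
Individual areas: |P| = 20, |Q| = 28.
|P∩Q|: x∈[3,6], y∈[1,5] → 3·4 = 12.
|P ∪ Q| = 48 − 12 = 36.00.

36.00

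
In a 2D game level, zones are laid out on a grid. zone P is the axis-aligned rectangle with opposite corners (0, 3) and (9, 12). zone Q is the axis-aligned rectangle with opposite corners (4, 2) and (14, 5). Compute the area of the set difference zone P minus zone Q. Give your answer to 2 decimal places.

|zone P∩zone Q|: x∈[4,9], y∈[3,5] → 5·2 = 10.
|zone P| = 81.
|zone P ∖ zone Q| = |zone P| − |zone P∩zone Q| = 81 − 10 = 71.00.

71.00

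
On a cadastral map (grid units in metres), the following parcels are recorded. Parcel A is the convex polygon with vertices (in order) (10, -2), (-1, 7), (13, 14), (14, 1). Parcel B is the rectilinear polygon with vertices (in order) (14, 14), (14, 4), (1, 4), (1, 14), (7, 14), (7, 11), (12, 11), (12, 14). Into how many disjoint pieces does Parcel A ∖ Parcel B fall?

3

Parcel A ∖ Parcel B splits into 3 disjoint pieces (area 39.6538, area 2.6364, area 6.25).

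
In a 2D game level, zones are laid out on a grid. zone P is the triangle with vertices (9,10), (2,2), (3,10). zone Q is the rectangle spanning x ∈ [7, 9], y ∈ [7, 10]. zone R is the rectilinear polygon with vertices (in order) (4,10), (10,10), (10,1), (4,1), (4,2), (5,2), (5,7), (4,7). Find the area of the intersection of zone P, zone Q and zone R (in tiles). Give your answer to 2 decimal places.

The intersection is the polygon with vertices (7,10), (9,10), (7,7.714).
By the shoelace formula its area is 2.29.

2.29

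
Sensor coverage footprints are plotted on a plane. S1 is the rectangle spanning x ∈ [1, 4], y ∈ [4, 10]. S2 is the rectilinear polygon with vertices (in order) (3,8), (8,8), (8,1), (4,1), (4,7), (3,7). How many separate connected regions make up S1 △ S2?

1

S1 △ S2 is a single connected region.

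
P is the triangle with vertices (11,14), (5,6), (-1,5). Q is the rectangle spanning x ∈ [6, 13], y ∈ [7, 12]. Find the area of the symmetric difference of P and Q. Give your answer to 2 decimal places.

43.75

|P| = 21, |Q| = 35, |P∩Q| = 6.125.
|P △ Q| = |P| + |Q| − 2·|P∩Q| = 21 + 35 − 12.25 = 43.75.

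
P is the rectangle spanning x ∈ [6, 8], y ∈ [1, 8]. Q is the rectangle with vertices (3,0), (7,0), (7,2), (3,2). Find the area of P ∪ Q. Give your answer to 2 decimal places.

By inclusion–exclusion:
Individual areas: |P| = 14, |Q| = 8.
|P∩Q|: x∈[6,7], y∈[1,2] → 1·1 = 1.
|P ∪ Q| = 22 − 1 = 21.00.

21.00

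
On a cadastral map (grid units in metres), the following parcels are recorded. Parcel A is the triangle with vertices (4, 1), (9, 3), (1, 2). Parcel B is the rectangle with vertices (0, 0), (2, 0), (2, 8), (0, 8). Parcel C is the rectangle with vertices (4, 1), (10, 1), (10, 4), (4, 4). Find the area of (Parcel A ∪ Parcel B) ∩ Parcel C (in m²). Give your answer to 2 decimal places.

The region (Parcel A ∪ Parcel B) ∩ Parcel C is the polygon with vertices (4,1), (4,2.375), (9,3).
By the shoelace formula its area is 3.44.

3.44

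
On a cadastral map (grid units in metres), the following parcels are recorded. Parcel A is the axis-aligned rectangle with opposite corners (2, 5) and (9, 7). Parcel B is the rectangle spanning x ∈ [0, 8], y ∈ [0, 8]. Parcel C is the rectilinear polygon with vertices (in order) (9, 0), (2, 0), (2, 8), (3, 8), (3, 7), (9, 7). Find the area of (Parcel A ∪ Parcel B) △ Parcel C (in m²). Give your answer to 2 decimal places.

|Parcel A ∪ Parcel B| = 66.
|(Parcel A ∪ Parcel B) ∩ Parcel C| = 45.
|(Parcel A ∪ Parcel B) △ Parcel C| = 66 + 50 − 90 = 26.00.

26.00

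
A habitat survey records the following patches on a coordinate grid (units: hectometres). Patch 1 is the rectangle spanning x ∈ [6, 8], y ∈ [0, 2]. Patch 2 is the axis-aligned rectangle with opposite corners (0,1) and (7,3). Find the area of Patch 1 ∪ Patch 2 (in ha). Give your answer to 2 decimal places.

17.00

By inclusion–exclusion:
Individual areas: |Patch 1| = 4, |Patch 2| = 14.
|Patch 1∩Patch 2|: x∈[6,7], y∈[1,2] → 1·1 = 1.
|Patch 1 ∪ Patch 2| = 18 − 1 = 17.00.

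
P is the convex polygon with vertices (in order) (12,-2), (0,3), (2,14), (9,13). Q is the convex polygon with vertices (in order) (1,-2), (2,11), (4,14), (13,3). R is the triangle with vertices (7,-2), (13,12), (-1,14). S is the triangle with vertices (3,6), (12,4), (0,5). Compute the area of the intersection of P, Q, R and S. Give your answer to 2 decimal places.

4.86

The intersection is the polygon with vertices (9.655,4.195), (3.652,4.696), (3,6), (9.783,4.493).
By the shoelace formula its area is 4.86.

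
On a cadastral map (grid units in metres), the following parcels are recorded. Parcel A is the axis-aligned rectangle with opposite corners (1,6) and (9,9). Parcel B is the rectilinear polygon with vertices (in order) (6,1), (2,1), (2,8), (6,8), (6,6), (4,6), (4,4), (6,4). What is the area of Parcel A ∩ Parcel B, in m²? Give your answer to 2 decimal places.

The intersection is the polygon with vertices (2,6), (2,8), (6,8), (6,6), (4,6).
By the shoelace formula its area is 8.00.

8.00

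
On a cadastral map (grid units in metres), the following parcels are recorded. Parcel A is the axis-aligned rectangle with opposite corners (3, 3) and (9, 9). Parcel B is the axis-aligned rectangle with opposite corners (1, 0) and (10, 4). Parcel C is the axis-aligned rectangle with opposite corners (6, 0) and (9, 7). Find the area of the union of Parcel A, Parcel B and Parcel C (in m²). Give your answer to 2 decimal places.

By inclusion–exclusion:
Individual areas: |Parcel A| = 36, |Parcel B| = 36, |Parcel C| = 21.
|Parcel A∩Parcel B|: x∈[3,9], y∈[3,4] → 6·1 = 6.
|Parcel A∩Parcel C|: x∈[6,9], y∈[3,7] → 3·4 = 12.
|Parcel B∩Parcel C|: x∈[6,9], y∈[0,4] → 3·4 = 12.
|Parcel A∩Parcel B∩Parcel C| = 3.
|Parcel A ∪ Parcel B ∪ Parcel C| = 93 − 30 + 3 = 66.00.

66.00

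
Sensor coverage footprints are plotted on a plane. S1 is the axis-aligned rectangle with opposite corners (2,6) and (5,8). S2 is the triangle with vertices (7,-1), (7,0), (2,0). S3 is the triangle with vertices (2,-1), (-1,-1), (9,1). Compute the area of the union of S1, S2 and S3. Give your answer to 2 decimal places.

By inclusion–exclusion:
Individual areas: |S1| = 6, |S2| = 2.5, |S3| = 3.
|S1∩S2| = 0.
|S1∩S3| = 0.
|S2∩S3| = 0.5206.
|S1∩S2∩S3| = 0.
|S1 ∪ S2 ∪ S3| = 11.5 − 0.5206 + 0 = 10.98.

10.98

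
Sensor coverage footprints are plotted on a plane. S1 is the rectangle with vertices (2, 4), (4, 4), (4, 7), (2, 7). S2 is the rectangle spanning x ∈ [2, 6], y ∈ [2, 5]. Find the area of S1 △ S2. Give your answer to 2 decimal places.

14.00

|S1∩S2|: x∈[2,4], y∈[4,5] → 2·1 = 2.
|S1 △ S2| = |S1| + |S2| − 2·|S1∩S2| = 6 + 12 − 4 = 14.00.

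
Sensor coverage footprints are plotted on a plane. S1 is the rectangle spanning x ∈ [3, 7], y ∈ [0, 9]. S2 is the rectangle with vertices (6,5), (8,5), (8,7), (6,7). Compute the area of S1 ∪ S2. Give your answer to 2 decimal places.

By inclusion–exclusion:
Individual areas: |S1| = 36, |S2| = 4.
|S1∩S2|: x∈[6,7], y∈[5,7] → 1·2 = 2.
|S1 ∪ S2| = 40 − 2 = 38.00.

38.00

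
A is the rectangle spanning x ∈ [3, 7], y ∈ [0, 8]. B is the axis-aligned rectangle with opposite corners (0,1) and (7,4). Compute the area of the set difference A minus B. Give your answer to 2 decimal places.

|A∩B|: x∈[3,7], y∈[1,4] → 4·3 = 12.
|A| = 32.
|A ∖ B| = |A| − |A∩B| = 32 − 12 = 20.00.

20.00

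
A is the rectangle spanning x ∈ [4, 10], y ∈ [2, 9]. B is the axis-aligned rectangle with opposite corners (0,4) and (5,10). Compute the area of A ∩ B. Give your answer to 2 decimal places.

|A∩B|: x∈[4,5], y∈[4,9] → 1·5 = 5.

5.00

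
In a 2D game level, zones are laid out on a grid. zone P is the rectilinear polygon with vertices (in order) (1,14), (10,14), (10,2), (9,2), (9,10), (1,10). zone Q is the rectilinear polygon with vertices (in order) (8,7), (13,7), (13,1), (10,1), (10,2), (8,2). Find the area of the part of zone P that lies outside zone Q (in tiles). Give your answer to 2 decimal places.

|zone P| = 44, |zone P∩zone Q| = 5.
|zone P ∖ zone Q| = |zone P| − |zone P∩zone Q| = 44 − 5 = 39.00.

39.00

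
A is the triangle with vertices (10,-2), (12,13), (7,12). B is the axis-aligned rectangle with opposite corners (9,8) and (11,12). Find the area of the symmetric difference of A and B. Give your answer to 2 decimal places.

28.50

|A| = 36.5, |B| = 8, |A∩B| = 8.
|A △ B| = |A| + |B| − 2·|A∩B| = 36.5 + 8 − 16 = 28.50.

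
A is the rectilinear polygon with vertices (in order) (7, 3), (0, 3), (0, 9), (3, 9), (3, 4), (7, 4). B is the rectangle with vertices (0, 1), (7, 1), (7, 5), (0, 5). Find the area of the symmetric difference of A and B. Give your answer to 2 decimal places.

30.00

|A| = 22, |B| = 28, |A∩B| = 10.
|A △ B| = |A| + |B| − 2·|A∩B| = 22 + 28 − 20 = 30.00.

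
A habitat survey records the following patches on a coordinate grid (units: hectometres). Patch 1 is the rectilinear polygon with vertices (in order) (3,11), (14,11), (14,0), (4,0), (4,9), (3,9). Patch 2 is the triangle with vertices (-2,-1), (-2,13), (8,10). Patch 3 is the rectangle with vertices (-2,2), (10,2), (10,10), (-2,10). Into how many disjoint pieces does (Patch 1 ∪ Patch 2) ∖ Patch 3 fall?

2

(Patch 1 ∪ Patch 2) ∖ Patch 3 splits into 2 disjoint pieces (area 74.6667, area 4.0909).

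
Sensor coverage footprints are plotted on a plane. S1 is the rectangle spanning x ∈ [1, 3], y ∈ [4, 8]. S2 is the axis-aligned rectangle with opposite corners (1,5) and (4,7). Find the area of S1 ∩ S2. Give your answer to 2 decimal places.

4.00

|S1∩S2|: x∈[1,3], y∈[5,7] → 2·2 = 4.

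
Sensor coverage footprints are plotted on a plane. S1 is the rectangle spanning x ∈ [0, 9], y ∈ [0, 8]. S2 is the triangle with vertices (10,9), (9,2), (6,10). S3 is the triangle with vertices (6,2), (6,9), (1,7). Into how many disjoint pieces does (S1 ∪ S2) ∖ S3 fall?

1

(S1 ∪ S2) ∖ S3 is a single connected region.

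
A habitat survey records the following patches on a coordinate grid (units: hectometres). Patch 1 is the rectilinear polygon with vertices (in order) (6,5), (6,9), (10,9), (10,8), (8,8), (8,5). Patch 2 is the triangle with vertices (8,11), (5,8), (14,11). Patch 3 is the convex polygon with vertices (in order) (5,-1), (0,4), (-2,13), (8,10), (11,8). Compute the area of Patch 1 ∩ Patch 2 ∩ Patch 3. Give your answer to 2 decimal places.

0.67

The intersection is the polygon with vertices (8,9), (6,8.333), (6,9).
By the shoelace formula its area is 0.67.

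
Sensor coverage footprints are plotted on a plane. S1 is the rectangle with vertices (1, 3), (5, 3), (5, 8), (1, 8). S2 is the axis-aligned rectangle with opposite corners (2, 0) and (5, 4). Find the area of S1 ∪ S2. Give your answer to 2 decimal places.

29.00

By inclusion–exclusion:
Individual areas: |S1| = 20, |S2| = 12.
|S1∩S2|: x∈[2,5], y∈[3,4] → 3·1 = 3.
|S1 ∪ S2| = 32 − 3 = 29.00.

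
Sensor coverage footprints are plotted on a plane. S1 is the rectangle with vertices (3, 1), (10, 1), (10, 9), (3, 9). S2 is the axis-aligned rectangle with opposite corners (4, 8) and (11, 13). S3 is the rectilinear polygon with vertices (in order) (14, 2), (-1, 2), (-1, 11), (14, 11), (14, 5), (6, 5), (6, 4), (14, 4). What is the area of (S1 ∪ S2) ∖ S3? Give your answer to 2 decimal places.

25.00

|S1 ∪ S2| = 85.
|(S1 ∪ S2) ∩ S3| = 60.
|(S1 ∪ S2) ∖ S3| = 85 − 60 = 25.00.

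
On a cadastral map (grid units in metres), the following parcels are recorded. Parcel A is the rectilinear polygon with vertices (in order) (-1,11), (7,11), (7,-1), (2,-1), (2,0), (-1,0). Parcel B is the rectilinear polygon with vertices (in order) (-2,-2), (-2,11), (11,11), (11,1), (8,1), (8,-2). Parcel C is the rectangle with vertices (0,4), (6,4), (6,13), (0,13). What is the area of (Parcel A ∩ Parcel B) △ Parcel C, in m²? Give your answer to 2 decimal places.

63.00

|Parcel A ∩ Parcel B| = 93.
|(Parcel A ∩ Parcel B) ∩ Parcel C| = 42.
|(Parcel A ∩ Parcel B) △ Parcel C| = 93 + 54 − 84 = 63.00.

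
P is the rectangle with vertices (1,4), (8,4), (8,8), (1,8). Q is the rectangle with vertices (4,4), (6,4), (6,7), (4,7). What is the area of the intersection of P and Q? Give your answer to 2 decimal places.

6.00

|P∩Q|: x∈[4,6], y∈[4,7] → 2·3 = 6.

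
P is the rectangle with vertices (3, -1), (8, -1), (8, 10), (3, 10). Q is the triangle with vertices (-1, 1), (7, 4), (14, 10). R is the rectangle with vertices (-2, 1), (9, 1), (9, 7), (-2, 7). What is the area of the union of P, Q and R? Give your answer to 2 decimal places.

94.21

By inclusion–exclusion:
Individual areas: |P| = 55, |Q| = 13.5, |R| = 66.
|P∩Q| = 7.0714.
|P∩R|: x∈[3,8], y∈[1,7] → 5·6 = 30.
|Q∩R| = 10.2857.
|P∩Q∩R| = 7.0714.
|P ∪ Q ∪ R| = 134.5 − 47.3571 + 7.0714 = 94.21.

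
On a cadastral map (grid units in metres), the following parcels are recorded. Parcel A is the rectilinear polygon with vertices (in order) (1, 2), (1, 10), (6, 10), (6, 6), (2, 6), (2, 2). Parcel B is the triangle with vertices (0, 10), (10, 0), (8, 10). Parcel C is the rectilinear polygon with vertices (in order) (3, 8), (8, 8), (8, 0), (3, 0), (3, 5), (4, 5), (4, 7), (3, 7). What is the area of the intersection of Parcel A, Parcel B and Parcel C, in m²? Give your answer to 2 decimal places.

5.00

The intersection is the polygon with vertices (6,6), (4,6), (4,7), (3,7), (3,8), (6,8).
By the shoelace formula its area is 5.00.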